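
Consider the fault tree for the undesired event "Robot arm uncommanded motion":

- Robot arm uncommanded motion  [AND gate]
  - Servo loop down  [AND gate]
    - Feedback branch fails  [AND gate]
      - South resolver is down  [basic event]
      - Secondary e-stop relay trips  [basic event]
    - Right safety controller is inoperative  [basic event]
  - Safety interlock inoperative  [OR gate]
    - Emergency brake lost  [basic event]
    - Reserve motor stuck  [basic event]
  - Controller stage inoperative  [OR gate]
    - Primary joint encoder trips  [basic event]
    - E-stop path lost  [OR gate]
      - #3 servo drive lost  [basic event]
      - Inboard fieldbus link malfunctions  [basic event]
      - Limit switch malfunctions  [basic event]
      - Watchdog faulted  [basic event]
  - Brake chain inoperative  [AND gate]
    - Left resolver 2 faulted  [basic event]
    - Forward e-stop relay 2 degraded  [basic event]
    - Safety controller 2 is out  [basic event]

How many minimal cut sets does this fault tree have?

Feedback branch fails [AND]: one cut set from each child combined → 1 × 1 = 1 cut set(s).
Servo loop down [AND]: one cut set from each child combined → 1 × 1 = 1 cut set(s).
Safety interlock inoperative [OR]: union of children's cut sets → 2 cut set(s).
E-stop path lost [OR]: union of children's cut sets → 4 cut set(s).
Controller stage inoperative [OR]: union of children's cut sets → 5 cut set(s).
Brake chain inoperative [AND]: one cut set from each child combined → 1 × 1 × 1 = 1 cut set(s).
Robot arm uncommanded motion [AND]: one cut set from each child combined → 1 × 2 × 5 × 1 = 10 cut set(s).
Minimal cut sets: {Emergency brake lost, Forward e-stop relay 2 degraded, Left resolver 2 faulted, Primary joint encoder trips, Right safety controller is inoperative, Safety controller 2 is out, Secondary e-stop relay trips, South resolver is down}; {#3 servo drive lost, Emergency brake lost, Forward e-stop relay 2 degraded, Left resolver 2 faulted, Right safety controller is inoperative, Safety controller 2 is out, Secondary e-stop relay trips, South resolver is down}; {Emergency brake lost, Forward e-stop relay 2 degraded, Inboard fieldbus link malfunctions, Left resolver 2 faulted, Right safety controller is inoperative, Safety controller 2 is out, Secondary e-stop relay trips, South resolver is down}; {Emergency brake lost, Forward e-stop relay 2 degraded, Left resolver 2 faulted, Limit switch malfunctions, Right safety controller is inoperative, Safety controller 2 is out, Secondary e-stop relay trips, South resolver is down}; {Emergency brake lost, Forward e-stop relay 2 degraded, Left resolver 2 faulted, Right safety controller is inoperative, Safety controller 2 is out, Secondary e-stop relay trips, South resolver is down, Watchdog faulted}; {Forward e-stop relay 2 degraded, Left resolver 2 faulted, Primary joint encoder trips, Reserve motor stuck, Right safety controller is inoperative, Safety controller 2 is out, Secondary e-stop relay trips, South resolver is down}; {#3 servo drive lost, Forward e-stop relay 2 degraded, Left resolver 2 faulted, Reserve motor stuck, Right safety controller is inoperative, Safety controller 2 is out, Secondary e-stop relay trips, South resolver is down}; {Forward e-stop relay 2 degraded, Inboard fieldbus link malfunctions, Left resolver 2 faulted, Reserve motor stuck, Right safety controller is inoperative, Safety controller 2 is out, Secondary e-stop relay trips, South resolver is down}; {Forward e-stop relay 2 degraded, Left resolver 2 faulted, Limit switch malfunctions, Reserve motor stuck, Right safety controller is inoperative, Safety controller 2 is out, Secondary e-stop relay trips, South resolver is down}; {Forward e-stop relay 2 degraded, Left resolver 2 faulted, Reserve motor stuck, Right safety controller is inoperative, Safety controller 2 is out, Secondary e-stop relay trips, South resolver is down, Watchdog faulted}.

10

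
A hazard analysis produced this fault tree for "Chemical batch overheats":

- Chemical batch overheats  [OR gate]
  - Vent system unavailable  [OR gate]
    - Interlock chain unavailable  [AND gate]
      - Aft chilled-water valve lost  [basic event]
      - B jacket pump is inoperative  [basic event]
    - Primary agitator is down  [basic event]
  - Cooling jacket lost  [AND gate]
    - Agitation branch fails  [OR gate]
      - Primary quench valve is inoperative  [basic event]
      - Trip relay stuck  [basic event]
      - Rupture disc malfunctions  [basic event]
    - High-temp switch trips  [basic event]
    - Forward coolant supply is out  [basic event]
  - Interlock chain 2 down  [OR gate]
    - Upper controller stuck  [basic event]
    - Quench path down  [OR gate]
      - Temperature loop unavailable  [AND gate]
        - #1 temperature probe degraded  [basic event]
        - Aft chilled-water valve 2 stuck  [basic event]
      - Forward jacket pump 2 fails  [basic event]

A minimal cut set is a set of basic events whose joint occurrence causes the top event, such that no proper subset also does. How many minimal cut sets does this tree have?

8

Interlock chain unavailable [AND]: one cut set from each child combined → 1 × 1 = 1 cut set(s).
Vent system unavailable [OR]: union of children's cut sets → 2 cut set(s).
Agitation branch fails [OR]: union of children's cut sets → 3 cut set(s).
Cooling jacket lost [AND]: one cut set from each child combined → 3 × 1 × 1 = 3 cut set(s).
Temperature loop unavailable [AND]: one cut set from each child combined → 1 × 1 = 1 cut set(s).
Quench path down [OR]: union of children's cut sets → 2 cut set(s).
Interlock chain 2 down [OR]: union of children's cut sets → 3 cut set(s).
Chemical batch overheats [OR]: union of children's cut sets → 8 cut set(s).
Minimal cut sets: {Aft chilled-water valve lost, B jacket pump is inoperative}; {Primary agitator is down}; {Forward coolant supply is out, High-temp switch trips, Primary quench valve is inoperative}; {Forward coolant supply is out, High-temp switch trips, Trip relay stuck}; {Forward coolant supply is out, High-temp switch trips, Rupture disc malfunctions}; {Upper controller stuck}; {#1 temperature probe degraded, Aft chilled-water valve 2 stuck}; {Forward jacket pump 2 fails}.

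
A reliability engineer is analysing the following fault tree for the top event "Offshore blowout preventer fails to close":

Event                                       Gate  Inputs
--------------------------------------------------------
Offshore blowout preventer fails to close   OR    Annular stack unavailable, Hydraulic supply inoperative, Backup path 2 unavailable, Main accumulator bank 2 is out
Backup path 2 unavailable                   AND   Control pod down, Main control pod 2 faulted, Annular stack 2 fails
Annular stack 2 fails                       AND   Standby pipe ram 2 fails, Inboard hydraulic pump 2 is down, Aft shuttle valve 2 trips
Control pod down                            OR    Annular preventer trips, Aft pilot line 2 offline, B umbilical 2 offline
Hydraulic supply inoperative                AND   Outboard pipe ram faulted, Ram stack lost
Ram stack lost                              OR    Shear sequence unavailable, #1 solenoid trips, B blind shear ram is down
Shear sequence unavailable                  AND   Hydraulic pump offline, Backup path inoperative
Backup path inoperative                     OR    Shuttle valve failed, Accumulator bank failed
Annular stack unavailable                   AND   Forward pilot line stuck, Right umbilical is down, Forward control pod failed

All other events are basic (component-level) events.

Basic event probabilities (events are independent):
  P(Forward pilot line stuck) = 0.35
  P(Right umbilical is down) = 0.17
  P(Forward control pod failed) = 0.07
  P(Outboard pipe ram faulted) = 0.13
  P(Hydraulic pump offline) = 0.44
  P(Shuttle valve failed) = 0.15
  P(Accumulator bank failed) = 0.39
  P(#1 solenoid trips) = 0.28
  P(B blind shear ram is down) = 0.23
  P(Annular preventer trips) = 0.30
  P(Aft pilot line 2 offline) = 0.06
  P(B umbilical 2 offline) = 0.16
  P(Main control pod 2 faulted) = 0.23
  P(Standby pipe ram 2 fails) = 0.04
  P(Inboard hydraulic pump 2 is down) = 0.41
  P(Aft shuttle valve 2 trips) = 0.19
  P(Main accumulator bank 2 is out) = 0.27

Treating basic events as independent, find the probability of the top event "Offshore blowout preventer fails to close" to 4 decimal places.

P(Annular stack unavailable) [AND] = 0.35 × 0.17 × 0.07 = 0.004165
P(Backup path inoperative) [OR] = 1 − (1−0.15) × (1−0.39) = 0.481500
P(Shear sequence unavailable) [AND] = 0.44 × 0.481500 = 0.211860
P(Ram stack lost) [OR] = 1 − (1−0.211860) × (1−0.28) × (1−0.23) = 0.563055
P(Hydraulic supply inoperative) [AND] = 0.13 × 0.563055 = 0.073197
P(Control pod down) [OR] = 1 − (1−0.30) × (1−0.06) × (1−0.16) = 0.447280
P(Annular stack 2 fails) [AND] = 0.04 × 0.41 × 0.19 = 0.003116
P(Backup path 2 unavailable) [AND] = 0.447280 × 0.23 × 0.003116 = 0.000321
P(Offshore blowout preventer fails to close) [OR] = 1 − (1−0.004165) × (1−0.073197) × (1−0.000321) × (1−0.27) = 0.326468
Rounded to 4 decimal places: P(Offshore blowout preventer fails to close) ≈ 0.3265.

0.3265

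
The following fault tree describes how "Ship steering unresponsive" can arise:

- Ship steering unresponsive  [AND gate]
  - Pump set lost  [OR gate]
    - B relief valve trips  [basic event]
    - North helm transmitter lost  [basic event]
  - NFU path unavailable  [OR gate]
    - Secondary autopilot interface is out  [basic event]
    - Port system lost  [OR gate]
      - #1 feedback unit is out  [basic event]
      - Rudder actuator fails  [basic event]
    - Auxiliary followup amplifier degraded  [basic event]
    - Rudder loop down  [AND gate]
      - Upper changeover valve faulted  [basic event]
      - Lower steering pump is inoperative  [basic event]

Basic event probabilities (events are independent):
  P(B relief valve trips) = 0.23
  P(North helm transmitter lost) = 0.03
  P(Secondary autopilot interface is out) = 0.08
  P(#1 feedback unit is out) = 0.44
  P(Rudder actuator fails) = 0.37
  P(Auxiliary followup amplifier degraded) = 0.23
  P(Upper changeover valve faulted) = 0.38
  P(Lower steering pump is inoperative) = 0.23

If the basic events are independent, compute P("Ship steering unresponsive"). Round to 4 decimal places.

0.1954

P(Pump set lost) [OR] = 1 − (1−0.23) × (1−0.03) = 0.253100
P(Port system lost) [OR] = 1 − (1−0.44) × (1−0.37) = 0.647200
P(Rudder loop down) [AND] = 0.38 × 0.23 = 0.087400
P(NFU path unavailable) [OR] = 1 − (1−0.08) × (1−0.647200) × (1−0.23) × (1−0.087400) = 0.771920
P(Ship steering unresponsive) [AND] = 0.253100 × 0.771920 = 0.195373
Rounded to 4 decimal places: P(Ship steering unresponsive) ≈ 0.1954.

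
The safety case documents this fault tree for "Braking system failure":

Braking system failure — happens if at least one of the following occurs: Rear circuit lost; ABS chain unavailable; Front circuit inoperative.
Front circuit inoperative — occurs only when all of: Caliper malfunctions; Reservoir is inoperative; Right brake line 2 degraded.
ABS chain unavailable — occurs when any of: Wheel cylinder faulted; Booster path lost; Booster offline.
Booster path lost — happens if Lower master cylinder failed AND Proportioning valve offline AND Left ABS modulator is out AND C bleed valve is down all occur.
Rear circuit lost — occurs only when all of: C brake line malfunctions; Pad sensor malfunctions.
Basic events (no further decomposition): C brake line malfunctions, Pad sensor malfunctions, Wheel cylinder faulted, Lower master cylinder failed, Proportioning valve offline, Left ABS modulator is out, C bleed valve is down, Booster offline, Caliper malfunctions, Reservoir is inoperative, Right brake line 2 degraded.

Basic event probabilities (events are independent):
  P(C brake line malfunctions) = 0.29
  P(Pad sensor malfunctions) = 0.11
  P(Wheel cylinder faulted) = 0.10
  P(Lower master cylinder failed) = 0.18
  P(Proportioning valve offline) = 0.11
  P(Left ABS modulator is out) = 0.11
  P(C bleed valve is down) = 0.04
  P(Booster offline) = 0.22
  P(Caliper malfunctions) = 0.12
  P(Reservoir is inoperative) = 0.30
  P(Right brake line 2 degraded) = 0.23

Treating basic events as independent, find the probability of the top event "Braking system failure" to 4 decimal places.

0.3261

P(Rear circuit lost) [AND] = 0.29 × 0.11 = 0.031900
P(Booster path lost) [AND] = 0.18 × 0.11 × 0.11 × 0.04 = 0.000087
P(ABS chain unavailable) [OR] = 1 − (1−0.10) × (1−0.000087) × (1−0.22) = 0.298061
P(Front circuit inoperative) [AND] = 0.12 × 0.30 × 0.23 = 0.008280
P(Braking system failure) [OR] = 1 − (1−0.031900) × (1−0.298061) × (1−0.008280) = 0.326080
Rounded to 4 decimal places: P(Braking system failure) ≈ 0.3261.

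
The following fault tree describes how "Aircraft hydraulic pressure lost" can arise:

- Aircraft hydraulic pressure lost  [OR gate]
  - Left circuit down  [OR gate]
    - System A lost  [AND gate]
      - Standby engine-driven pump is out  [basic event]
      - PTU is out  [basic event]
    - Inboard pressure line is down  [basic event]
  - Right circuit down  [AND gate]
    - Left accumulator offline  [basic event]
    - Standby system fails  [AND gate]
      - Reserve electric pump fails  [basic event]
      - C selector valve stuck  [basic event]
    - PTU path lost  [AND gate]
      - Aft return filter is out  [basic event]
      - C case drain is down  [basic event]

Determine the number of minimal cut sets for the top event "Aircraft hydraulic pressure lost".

3

System A lost [AND]: one cut set from each child combined → 1 × 1 = 1 cut set(s).
Left circuit down [OR]: union of children's cut sets → 2 cut set(s).
Standby system fails [AND]: one cut set from each child combined → 1 × 1 = 1 cut set(s).
PTU path lost [AND]: one cut set from each child combined → 1 × 1 = 1 cut set(s).
Right circuit down [AND]: one cut set from each child combined → 1 × 1 × 1 = 1 cut set(s).
Aircraft hydraulic pressure lost [OR]: union of children's cut sets → 3 cut set(s).
Minimal cut sets: {PTU is out, Standby engine-driven pump is out}; {Inboard pressure line is down}; {Aft return filter is out, C case drain is down, C selector valve stuck, Left accumulator offline, Reserve electric pump fails}.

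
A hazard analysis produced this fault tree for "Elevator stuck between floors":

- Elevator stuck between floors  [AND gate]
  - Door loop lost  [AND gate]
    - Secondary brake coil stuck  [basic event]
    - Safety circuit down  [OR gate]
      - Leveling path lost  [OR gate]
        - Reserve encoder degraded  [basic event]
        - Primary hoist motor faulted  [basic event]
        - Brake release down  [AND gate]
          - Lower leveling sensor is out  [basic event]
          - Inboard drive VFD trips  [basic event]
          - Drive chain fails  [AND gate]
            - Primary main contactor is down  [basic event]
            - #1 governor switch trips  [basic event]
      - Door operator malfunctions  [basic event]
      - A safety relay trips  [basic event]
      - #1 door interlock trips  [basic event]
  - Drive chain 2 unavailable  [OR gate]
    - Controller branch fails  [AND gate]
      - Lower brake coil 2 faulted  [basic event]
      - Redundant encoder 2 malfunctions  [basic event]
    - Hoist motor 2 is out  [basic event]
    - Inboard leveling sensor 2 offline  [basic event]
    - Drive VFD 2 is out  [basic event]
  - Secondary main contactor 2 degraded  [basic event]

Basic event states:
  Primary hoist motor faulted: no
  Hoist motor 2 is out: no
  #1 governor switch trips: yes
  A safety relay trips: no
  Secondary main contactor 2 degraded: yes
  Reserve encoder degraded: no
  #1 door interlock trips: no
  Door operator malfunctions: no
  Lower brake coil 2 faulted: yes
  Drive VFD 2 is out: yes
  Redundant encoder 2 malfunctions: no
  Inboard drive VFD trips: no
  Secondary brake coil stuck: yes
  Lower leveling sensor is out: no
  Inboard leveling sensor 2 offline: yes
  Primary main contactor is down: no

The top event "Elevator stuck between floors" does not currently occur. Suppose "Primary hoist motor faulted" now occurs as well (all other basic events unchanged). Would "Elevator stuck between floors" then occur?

Counterfactual: set "Primary hoist motor faulted" to occurred.
Drive chain fails [AND]: Primary main contactor is down=not, #1 governor switch trips=occurs → not all inputs occur → does not occur.
Brake release down [AND]: Lower leveling sensor is out=not, Inboard drive VFD trips=not, Drive chain fails=not → not all inputs occur → does not occur.
Leveling path lost [OR]: Reserve encoder degraded=not, Primary hoist motor faulted=occurs, Brake release down=not → at least one input occurs → occurs.
Safety circuit down [OR]: Leveling path lost=occurs, Door operator malfunctions=not, A safety relay trips=not, #1 door interlock trips=not → at least one input occurs → occurs.
Door loop lost [AND]: Secondary brake coil stuck=occurs, Safety circuit down=occurs → all inputs occur → occurs.
Controller branch fails [AND]: Lower brake coil 2 faulted=occurs, Redundant encoder 2 malfunctions=not → not all inputs occur → does not occur.
Drive chain 2 unavailable [OR]: Controller branch fails=not, Hoist motor 2 is out=not, Inboard leveling sensor 2 offline=occurs, Drive VFD 2 is out=occurs → at least one input occurs → occurs.
Elevator stuck between floors [AND]: Door loop lost=occurs, Drive chain 2 unavailable=occurs, Secondary main contactor 2 degraded=occurs → all inputs occur → occurs.

Yes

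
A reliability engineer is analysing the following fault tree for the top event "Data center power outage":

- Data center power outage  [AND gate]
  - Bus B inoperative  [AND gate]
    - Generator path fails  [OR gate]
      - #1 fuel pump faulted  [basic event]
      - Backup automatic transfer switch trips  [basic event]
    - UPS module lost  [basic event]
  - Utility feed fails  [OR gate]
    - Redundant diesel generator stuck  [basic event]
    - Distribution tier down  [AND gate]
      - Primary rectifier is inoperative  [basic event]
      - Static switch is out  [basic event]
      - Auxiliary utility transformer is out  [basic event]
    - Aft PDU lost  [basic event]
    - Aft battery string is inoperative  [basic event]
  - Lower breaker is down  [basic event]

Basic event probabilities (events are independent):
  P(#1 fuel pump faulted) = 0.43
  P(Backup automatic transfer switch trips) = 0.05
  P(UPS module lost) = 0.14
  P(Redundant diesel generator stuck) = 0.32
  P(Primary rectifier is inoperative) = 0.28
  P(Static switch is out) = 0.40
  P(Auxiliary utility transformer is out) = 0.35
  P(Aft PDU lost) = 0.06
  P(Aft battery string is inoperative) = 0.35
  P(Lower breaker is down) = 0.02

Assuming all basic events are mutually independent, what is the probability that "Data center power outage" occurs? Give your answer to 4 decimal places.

P(Generator path fails) [OR] = 1 − (1−0.43) × (1−0.05) = 0.458500
P(Bus B inoperative) [AND] = 0.458500 × 0.14 = 0.064190
P(Distribution tier down) [AND] = 0.28 × 0.40 × 0.35 = 0.039200
P(Utility feed fails) [OR] = 1 − (1−0.32) × (1−0.039200) × (1−0.06) × (1−0.35) = 0.600807
P(Data center power outage) [AND] = 0.064190 × 0.600807 × 0.02 = 0.000771
Rounded to 4 decimal places: P(Data center power outage) ≈ 0.0008.

0.0008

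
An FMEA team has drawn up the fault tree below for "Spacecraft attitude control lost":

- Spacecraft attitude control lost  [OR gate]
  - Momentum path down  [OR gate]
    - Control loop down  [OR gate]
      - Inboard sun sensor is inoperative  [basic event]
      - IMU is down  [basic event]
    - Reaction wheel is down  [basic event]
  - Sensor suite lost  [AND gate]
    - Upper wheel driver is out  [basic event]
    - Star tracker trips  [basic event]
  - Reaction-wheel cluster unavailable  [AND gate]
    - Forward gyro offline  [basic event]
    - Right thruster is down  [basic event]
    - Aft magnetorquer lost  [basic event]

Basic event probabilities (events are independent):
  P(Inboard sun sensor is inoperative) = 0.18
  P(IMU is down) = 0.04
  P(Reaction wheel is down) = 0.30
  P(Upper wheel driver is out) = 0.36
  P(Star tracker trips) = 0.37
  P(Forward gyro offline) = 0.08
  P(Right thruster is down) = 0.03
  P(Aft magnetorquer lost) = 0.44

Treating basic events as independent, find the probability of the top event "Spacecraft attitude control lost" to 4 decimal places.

P(Control loop down) [OR] = 1 − (1−0.18) × (1−0.04) = 0.212800
P(Momentum path down) [OR] = 1 − (1−0.212800) × (1−0.30) = 0.448960
P(Sensor suite lost) [AND] = 0.36 × 0.37 = 0.133200
P(Reaction-wheel cluster unavailable) [AND] = 0.08 × 0.03 × 0.44 = 0.001056
P(Spacecraft attitude control lost) [OR] = 1 − (1−0.448960) × (1−0.133200) × (1−0.001056) = 0.522863
Rounded to 4 decimal places: P(Spacecraft attitude control lost) ≈ 0.5229.

0.5229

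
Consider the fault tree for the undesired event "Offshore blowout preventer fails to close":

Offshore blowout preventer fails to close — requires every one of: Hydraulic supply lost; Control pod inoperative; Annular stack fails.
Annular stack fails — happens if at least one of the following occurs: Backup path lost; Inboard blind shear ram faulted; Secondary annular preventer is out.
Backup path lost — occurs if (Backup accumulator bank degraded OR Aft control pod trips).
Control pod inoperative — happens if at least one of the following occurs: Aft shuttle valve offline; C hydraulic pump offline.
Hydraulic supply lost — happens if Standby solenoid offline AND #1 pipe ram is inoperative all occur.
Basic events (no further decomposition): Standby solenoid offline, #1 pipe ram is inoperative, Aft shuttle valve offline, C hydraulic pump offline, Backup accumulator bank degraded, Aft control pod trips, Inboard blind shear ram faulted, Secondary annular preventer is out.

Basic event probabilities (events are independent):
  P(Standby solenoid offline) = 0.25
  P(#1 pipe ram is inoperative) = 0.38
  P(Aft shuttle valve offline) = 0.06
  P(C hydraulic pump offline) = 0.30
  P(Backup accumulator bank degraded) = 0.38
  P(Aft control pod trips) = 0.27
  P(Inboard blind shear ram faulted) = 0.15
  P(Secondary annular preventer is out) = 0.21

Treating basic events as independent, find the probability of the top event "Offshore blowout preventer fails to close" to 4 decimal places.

P(Hydraulic supply lost) [AND] = 0.25 × 0.38 = 0.095000
P(Control pod inoperative) [OR] = 1 − (1−0.06) × (1−0.30) = 0.342000
P(Backup path lost) [OR] = 1 − (1−0.38) × (1−0.27) = 0.547400
P(Annular stack fails) [OR] = 1 − (1−0.547400) × (1−0.15) × (1−0.21) = 0.696079
P(Offshore blowout preventer fails to close) [AND] = 0.095000 × 0.342000 × 0.696079 = 0.022616
Rounded to 4 decimal places: P(Offshore blowout preventer fails to close) ≈ 0.0226.

0.0226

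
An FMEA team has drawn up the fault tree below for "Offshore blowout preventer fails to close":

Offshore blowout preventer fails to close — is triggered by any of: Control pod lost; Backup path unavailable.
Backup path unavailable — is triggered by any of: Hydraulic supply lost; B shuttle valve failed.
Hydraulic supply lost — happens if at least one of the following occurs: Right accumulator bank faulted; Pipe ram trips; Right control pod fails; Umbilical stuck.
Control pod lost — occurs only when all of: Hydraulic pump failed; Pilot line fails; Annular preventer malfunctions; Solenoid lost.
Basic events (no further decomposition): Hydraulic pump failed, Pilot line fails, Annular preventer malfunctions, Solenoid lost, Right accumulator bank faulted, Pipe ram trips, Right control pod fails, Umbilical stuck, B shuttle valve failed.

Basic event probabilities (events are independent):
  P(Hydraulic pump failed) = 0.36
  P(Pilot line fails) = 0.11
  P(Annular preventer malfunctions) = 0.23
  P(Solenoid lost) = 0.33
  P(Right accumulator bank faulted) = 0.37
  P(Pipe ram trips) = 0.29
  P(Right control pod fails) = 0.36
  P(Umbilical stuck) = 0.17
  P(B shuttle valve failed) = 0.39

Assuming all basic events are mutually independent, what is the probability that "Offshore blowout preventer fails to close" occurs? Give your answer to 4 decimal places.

P(Control pod lost) [AND] = 0.36 × 0.11 × 0.23 × 0.33 = 0.003006
P(Hydraulic supply lost) [OR] = 1 − (1−0.37) × (1−0.29) × (1−0.36) × (1−0.17) = 0.762394
P(Backup path unavailable) [OR] = 1 − (1−0.762394) × (1−0.39) = 0.855060
P(Offshore blowout preventer fails to close) [OR] = 1 − (1−0.003006) × (1−0.855060) = 0.855496
Rounded to 4 decimal places: P(Offshore blowout preventer fails to close) ≈ 0.8555.

0.8555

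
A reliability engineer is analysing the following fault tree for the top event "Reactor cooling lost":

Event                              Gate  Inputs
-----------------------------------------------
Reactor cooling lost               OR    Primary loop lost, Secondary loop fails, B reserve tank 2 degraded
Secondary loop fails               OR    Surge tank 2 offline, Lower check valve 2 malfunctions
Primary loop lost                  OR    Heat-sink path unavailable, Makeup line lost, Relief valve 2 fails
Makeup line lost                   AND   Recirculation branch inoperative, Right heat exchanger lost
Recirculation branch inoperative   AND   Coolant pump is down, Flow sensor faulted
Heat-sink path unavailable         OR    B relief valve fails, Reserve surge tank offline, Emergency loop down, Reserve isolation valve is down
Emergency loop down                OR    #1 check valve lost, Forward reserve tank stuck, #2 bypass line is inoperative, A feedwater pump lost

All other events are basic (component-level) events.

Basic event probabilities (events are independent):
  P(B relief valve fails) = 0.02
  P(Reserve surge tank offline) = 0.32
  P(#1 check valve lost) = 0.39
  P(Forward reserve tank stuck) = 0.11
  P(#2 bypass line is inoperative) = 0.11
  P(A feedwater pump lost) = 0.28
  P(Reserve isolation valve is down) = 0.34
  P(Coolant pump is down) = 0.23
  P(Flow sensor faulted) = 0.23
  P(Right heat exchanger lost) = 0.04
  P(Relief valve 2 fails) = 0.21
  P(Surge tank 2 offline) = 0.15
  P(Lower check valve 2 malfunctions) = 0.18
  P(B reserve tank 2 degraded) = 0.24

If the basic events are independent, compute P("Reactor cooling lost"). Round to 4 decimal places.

0.9361

P(Emergency loop down) [OR] = 1 − (1−0.39) × (1−0.11) × (1−0.11) × (1−0.28) = 0.652110
P(Heat-sink path unavailable) [OR] = 1 − (1−0.02) × (1−0.32) × (1−0.652110) × (1−0.34) = 0.846990
P(Recirculation branch inoperative) [AND] = 0.23 × 0.23 = 0.052900
P(Makeup line lost) [AND] = 0.052900 × 0.04 = 0.002116
P(Primary loop lost) [OR] = 1 − (1−0.846990) × (1−0.002116) × (1−0.21) = 0.879378
P(Secondary loop fails) [OR] = 1 − (1−0.15) × (1−0.18) = 0.303000
P(Reactor cooling lost) [OR] = 1 − (1−0.879378) × (1−0.303000) × (1−0.24) = 0.936104
Rounded to 4 decimal places: P(Reactor cooling lost) ≈ 0.9361.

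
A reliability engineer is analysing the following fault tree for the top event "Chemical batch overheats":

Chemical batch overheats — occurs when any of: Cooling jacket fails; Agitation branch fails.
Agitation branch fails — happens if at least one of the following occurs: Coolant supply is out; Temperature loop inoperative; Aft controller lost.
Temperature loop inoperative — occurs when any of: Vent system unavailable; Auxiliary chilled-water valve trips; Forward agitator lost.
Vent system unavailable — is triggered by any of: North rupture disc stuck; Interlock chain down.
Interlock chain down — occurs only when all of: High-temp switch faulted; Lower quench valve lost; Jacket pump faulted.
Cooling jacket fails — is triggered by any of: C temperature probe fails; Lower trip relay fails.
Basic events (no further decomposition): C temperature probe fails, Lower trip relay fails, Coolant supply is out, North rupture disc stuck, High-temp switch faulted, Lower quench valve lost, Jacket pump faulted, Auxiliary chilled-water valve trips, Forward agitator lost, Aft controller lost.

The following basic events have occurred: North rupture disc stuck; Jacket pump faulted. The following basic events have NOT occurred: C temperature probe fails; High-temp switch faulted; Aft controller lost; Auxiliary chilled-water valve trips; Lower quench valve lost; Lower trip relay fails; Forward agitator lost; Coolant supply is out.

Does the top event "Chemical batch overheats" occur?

Cooling jacket fails [OR]: C temperature probe fails=not, Lower trip relay fails=not → no input occurs → does not occur.
Interlock chain down [AND]: High-temp switch faulted=not, Lower quench valve lost=not, Jacket pump faulted=occurs → not all inputs occur → does not occur.
Vent system unavailable [OR]: North rupture disc stuck=occurs, Interlock chain down=not → at least one input occurs → occurs.
Temperature loop inoperative [OR]: Vent system unavailable=occurs, Auxiliary chilled-water valve trips=not, Forward agitator lost=not → at least one input occurs → occurs.
Agitation branch fails [OR]: Coolant supply is out=not, Temperature loop inoperative=occurs, Aft controller lost=not → at least one input occurs → occurs.
Chemical batch overheats [OR]: Cooling jacket fails=not, Agitation branch fails=occurs → at least one input occurs → occurs.

Yes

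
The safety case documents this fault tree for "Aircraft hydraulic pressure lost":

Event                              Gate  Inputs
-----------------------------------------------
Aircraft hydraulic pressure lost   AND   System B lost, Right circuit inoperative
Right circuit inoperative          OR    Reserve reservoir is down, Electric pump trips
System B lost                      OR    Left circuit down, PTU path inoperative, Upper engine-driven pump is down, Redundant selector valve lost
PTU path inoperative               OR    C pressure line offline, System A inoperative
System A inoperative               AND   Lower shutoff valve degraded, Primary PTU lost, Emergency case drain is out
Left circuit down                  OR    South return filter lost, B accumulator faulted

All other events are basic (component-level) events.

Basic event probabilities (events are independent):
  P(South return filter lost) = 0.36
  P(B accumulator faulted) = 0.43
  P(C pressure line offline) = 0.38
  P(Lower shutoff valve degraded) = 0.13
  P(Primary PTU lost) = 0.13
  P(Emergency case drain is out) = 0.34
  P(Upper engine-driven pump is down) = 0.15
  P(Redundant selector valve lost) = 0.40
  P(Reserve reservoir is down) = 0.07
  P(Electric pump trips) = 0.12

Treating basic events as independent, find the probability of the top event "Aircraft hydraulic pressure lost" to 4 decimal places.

P(Left circuit down) [OR] = 1 − (1−0.36) × (1−0.43) = 0.635200
P(System A inoperative) [AND] = 0.13 × 0.13 × 0.34 = 0.005746
P(PTU path inoperative) [OR] = 1 − (1−0.38) × (1−0.005746) = 0.383563
P(System B lost) [OR] = 1 − (1−0.635200) × (1−0.383563) × (1−0.15) × (1−0.40) = 0.885313
P(Right circuit inoperative) [OR] = 1 − (1−0.07) × (1−0.12) = 0.181600
P(Aircraft hydraulic pressure lost) [AND] = 0.885313 × 0.181600 = 0.160773
Rounded to 4 decimal places: P(Aircraft hydraulic pressure lost) ≈ 0.1608.

0.1608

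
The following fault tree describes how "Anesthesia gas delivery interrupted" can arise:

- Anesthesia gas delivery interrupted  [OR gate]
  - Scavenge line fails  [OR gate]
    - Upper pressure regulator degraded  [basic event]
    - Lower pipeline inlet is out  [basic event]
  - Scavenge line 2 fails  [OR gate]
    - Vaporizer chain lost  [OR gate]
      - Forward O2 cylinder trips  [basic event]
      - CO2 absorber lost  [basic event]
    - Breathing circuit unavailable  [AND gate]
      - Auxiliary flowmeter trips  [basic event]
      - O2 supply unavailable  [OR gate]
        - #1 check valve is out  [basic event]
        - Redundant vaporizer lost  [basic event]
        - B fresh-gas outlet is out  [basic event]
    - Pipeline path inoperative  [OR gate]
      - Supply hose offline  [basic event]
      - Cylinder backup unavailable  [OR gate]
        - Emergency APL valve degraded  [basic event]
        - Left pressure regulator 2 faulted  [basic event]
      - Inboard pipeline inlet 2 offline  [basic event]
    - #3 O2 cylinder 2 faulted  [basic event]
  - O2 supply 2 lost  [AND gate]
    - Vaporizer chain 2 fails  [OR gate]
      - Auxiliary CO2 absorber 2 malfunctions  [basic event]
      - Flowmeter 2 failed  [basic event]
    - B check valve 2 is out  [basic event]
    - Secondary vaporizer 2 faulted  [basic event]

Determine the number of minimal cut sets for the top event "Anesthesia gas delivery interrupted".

14

Scavenge line fails [OR]: union of children's cut sets → 2 cut set(s).
Vaporizer chain lost [OR]: union of children's cut sets → 2 cut set(s).
O2 supply unavailable [OR]: union of children's cut sets → 3 cut set(s).
Breathing circuit unavailable [AND]: one cut set from each child combined → 1 × 3 = 3 cut set(s).
Cylinder backup unavailable [OR]: union of children's cut sets → 2 cut set(s).
Pipeline path inoperative [OR]: union of children's cut sets → 4 cut set(s).
Scavenge line 2 fails [OR]: union of children's cut sets → 10 cut set(s).
Vaporizer chain 2 fails [OR]: union of children's cut sets → 2 cut set(s).
O2 supply 2 lost [AND]: one cut set from each child combined → 2 × 1 × 1 = 2 cut set(s).
Anesthesia gas delivery interrupted [OR]: union of children's cut sets → 14 cut set(s).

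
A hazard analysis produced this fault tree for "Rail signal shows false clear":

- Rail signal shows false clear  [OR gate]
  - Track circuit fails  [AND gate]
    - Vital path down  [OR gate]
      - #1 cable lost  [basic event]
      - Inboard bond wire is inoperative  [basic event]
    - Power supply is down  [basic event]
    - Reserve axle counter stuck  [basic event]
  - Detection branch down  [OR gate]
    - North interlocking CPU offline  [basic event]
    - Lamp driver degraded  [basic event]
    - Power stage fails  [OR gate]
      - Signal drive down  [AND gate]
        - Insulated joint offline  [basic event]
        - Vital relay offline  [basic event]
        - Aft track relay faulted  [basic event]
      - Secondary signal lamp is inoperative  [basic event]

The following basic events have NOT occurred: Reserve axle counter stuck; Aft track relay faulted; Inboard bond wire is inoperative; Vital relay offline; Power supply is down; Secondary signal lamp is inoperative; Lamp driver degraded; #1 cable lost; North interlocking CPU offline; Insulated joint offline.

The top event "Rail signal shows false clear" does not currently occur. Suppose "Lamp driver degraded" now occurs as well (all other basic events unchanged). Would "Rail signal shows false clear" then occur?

Yes

Counterfactual: set "Lamp driver degraded" to occurred.
Vital path down [OR]: #1 cable lost=not, Inboard bond wire is inoperative=not → no input occurs → does not occur.
Track circuit fails [AND]: Vital path down=not, Power supply is down=not, Reserve axle counter stuck=not → not all inputs occur → does not occur.
Signal drive down [AND]: Insulated joint offline=not, Vital relay offline=not, Aft track relay faulted=not → not all inputs occur → does not occur.
Power stage fails [OR]: Signal drive down=not, Secondary signal lamp is inoperative=not → no input occurs → does not occur.
Detection branch down [OR]: North interlocking CPU offline=not, Lamp driver degraded=occurs, Power stage fails=not → at least one input occurs → occurs.
Rail signal shows false clear [OR]: Track circuit fails=not, Detection branch down=occurs → at least one input occurs → occurs.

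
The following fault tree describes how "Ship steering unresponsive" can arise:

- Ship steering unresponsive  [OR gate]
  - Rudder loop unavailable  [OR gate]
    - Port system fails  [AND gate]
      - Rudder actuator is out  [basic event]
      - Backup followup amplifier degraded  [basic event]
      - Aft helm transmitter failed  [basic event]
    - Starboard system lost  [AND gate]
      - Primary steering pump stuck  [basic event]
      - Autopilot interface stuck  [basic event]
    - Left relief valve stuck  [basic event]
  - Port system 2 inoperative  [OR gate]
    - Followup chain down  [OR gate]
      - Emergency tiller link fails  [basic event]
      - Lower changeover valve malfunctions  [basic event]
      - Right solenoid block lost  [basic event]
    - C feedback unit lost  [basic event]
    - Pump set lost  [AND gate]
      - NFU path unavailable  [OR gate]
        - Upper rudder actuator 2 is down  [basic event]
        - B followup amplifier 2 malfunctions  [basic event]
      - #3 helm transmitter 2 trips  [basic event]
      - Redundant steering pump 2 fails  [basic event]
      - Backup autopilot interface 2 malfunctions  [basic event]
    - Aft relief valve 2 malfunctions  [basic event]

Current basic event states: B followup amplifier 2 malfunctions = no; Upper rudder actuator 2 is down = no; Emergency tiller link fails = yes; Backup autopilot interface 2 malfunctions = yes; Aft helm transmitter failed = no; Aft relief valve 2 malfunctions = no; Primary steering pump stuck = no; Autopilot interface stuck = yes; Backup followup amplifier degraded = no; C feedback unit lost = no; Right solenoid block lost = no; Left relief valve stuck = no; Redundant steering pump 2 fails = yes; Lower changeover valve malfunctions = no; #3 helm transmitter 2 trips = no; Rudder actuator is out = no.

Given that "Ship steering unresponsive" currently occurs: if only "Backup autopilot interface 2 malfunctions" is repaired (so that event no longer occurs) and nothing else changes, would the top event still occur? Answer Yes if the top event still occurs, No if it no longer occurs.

Yes

Counterfactual: set "Backup autopilot interface 2 malfunctions" to not occurred.
Port system fails [AND]: Rudder actuator is out=not, Backup followup amplifier degraded=not, Aft helm transmitter failed=not → not all inputs occur → does not occur.
Starboard system lost [AND]: Primary steering pump stuck=not, Autopilot interface stuck=occurs → not all inputs occur → does not occur.
Rudder loop unavailable [OR]: Port system fails=not, Starboard system lost=not, Left relief valve stuck=not → no input occurs → does not occur.
Followup chain down [OR]: Emergency tiller link fails=occurs, Lower changeover valve malfunctions=not, Right solenoid block lost=not → at least one input occurs → occurs.
NFU path unavailable [OR]: Upper rudder actuator 2 is down=not, B followup amplifier 2 malfunctions=not → no input occurs → does not occur.
Pump set lost [AND]: NFU path unavailable=not, #3 helm transmitter 2 trips=not, Redundant steering pump 2 fails=occurs, Backup autopilot interface 2 malfunctions=not → not all inputs occur → does not occur.
Port system 2 inoperative [OR]: Followup chain down=occurs, C feedback unit lost=not, Pump set lost=not, Aft relief valve 2 malfunctions=not → at least one input occurs → occurs.
Ship steering unresponsive [OR]: Rudder loop unavailable=not, Port system 2 inoperative=occurs → at least one input occurs → occurs.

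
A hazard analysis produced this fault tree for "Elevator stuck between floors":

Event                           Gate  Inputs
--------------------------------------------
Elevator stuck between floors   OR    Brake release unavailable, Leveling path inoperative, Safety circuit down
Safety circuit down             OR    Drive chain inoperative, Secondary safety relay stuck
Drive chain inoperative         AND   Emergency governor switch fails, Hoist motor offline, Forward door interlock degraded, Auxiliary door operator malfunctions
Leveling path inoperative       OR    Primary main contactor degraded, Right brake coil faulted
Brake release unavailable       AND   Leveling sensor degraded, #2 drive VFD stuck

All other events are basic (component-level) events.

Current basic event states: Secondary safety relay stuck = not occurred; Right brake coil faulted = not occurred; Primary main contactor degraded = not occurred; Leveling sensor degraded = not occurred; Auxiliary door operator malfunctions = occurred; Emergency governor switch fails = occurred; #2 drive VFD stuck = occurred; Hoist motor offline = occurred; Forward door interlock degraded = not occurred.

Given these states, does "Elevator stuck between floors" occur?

Brake release unavailable [AND]: Leveling sensor degraded=not, #2 drive VFD stuck=occurs → not all inputs occur → does not occur.
Leveling path inoperative [OR]: Primary main contactor degraded=not, Right brake coil faulted=not → no input occurs → does not occur.
Drive chain inoperative [AND]: Emergency governor switch fails=occurs, Hoist motor offline=occurs, Forward door interlock degraded=not, Auxiliary door operator malfunctions=occurs → not all inputs occur → does not occur.
Safety circuit down [OR]: Drive chain inoperative=not, Secondary safety relay stuck=not → no input occurs → does not occur.
Elevator stuck between floors [OR]: Brake release unavailable=not, Leveling path inoperative=not, Safety circuit down=not → no input occurs → does not occur.

No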